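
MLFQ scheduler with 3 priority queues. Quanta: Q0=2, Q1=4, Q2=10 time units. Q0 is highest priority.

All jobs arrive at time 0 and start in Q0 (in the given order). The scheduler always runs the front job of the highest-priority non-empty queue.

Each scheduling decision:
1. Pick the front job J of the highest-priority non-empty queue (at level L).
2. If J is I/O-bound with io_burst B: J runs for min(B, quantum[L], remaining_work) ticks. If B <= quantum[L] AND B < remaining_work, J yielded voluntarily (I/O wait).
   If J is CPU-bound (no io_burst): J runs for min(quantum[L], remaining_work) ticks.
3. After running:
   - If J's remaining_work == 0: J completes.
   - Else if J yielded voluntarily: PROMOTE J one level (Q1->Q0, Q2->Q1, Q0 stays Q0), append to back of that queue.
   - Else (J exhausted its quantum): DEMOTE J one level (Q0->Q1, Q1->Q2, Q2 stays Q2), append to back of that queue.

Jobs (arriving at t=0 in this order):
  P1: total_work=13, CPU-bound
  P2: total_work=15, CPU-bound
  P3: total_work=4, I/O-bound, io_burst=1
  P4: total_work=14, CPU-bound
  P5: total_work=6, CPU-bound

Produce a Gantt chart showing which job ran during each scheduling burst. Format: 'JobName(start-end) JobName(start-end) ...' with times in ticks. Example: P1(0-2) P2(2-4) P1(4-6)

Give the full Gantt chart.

t=0-2: P1@Q0 runs 2, rem=11, quantum used, demote→Q1. Q0=[P2,P3,P4,P5] Q1=[P1] Q2=[]
t=2-4: P2@Q0 runs 2, rem=13, quantum used, demote→Q1. Q0=[P3,P4,P5] Q1=[P1,P2] Q2=[]
t=4-5: P3@Q0 runs 1, rem=3, I/O yield, promote→Q0. Q0=[P4,P5,P3] Q1=[P1,P2] Q2=[]
t=5-7: P4@Q0 runs 2, rem=12, quantum used, demote→Q1. Q0=[P5,P3] Q1=[P1,P2,P4] Q2=[]
t=7-9: P5@Q0 runs 2, rem=4, quantum used, demote→Q1. Q0=[P3] Q1=[P1,P2,P4,P5] Q2=[]
t=9-10: P3@Q0 runs 1, rem=2, I/O yield, promote→Q0. Q0=[P3] Q1=[P1,P2,P4,P5] Q2=[]
t=10-11: P3@Q0 runs 1, rem=1, I/O yield, promote→Q0. Q0=[P3] Q1=[P1,P2,P4,P5] Q2=[]
t=11-12: P3@Q0 runs 1, rem=0, completes. Q0=[] Q1=[P1,P2,P4,P5] Q2=[]
t=12-16: P1@Q1 runs 4, rem=7, quantum used, demote→Q2. Q0=[] Q1=[P2,P4,P5] Q2=[P1]
t=16-20: P2@Q1 runs 4, rem=9, quantum used, demote→Q2. Q0=[] Q1=[P4,P5] Q2=[P1,P2]
t=20-24: P4@Q1 runs 4, rem=8, quantum used, demote→Q2. Q0=[] Q1=[P5] Q2=[P1,P2,P4]
t=24-28: P5@Q1 runs 4, rem=0, completes. Q0=[] Q1=[] Q2=[P1,P2,P4]
t=28-35: P1@Q2 runs 7, rem=0, completes. Q0=[] Q1=[] Q2=[P2,P4]
t=35-44: P2@Q2 runs 9, rem=0, completes. Q0=[] Q1=[] Q2=[P4]
t=44-52: P4@Q2 runs 8, rem=0, completes. Q0=[] Q1=[] Q2=[]

Answer: P1(0-2) P2(2-4) P3(4-5) P4(5-7) P5(7-9) P3(9-10) P3(10-11) P3(11-12) P1(12-16) P2(16-20) P4(20-24) P5(24-28) P1(28-35) P2(35-44) P4(44-52)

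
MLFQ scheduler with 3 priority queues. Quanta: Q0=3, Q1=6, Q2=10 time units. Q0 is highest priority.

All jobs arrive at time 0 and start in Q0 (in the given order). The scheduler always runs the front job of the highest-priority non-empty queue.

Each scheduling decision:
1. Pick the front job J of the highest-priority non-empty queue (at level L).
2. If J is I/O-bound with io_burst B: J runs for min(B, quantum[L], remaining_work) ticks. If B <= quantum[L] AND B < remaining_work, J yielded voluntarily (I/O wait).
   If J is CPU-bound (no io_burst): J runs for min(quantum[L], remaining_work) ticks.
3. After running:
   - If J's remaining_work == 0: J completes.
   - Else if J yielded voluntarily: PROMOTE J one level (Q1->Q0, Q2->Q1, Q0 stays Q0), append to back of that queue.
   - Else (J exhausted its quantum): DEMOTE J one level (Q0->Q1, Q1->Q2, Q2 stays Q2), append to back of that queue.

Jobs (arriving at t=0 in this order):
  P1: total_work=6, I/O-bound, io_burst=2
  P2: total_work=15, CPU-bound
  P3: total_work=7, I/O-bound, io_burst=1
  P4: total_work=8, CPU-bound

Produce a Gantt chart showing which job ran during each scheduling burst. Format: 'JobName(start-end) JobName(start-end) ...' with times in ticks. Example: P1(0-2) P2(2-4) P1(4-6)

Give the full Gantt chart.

Answer: P1(0-2) P2(2-5) P3(5-6) P4(6-9) P1(9-11) P3(11-12) P1(12-14) P3(14-15) P3(15-16) P3(16-17) P3(17-18) P3(18-19) P2(19-25) P4(25-30) P2(30-36)

Derivation:
t=0-2: P1@Q0 runs 2, rem=4, I/O yield, promote→Q0. Q0=[P2,P3,P4,P1] Q1=[] Q2=[]
t=2-5: P2@Q0 runs 3, rem=12, quantum used, demote→Q1. Q0=[P3,P4,P1] Q1=[P2] Q2=[]
t=5-6: P3@Q0 runs 1, rem=6, I/O yield, promote→Q0. Q0=[P4,P1,P3] Q1=[P2] Q2=[]
t=6-9: P4@Q0 runs 3, rem=5, quantum used, demote→Q1. Q0=[P1,P3] Q1=[P2,P4] Q2=[]
t=9-11: P1@Q0 runs 2, rem=2, I/O yield, promote→Q0. Q0=[P3,P1] Q1=[P2,P4] Q2=[]
t=11-12: P3@Q0 runs 1, rem=5, I/O yield, promote→Q0. Q0=[P1,P3] Q1=[P2,P4] Q2=[]
t=12-14: P1@Q0 runs 2, rem=0, completes. Q0=[P3] Q1=[P2,P4] Q2=[]
t=14-15: P3@Q0 runs 1, rem=4, I/O yield, promote→Q0. Q0=[P3] Q1=[P2,P4] Q2=[]
t=15-16: P3@Q0 runs 1, rem=3, I/O yield, promote→Q0. Q0=[P3] Q1=[P2,P4] Q2=[]
t=16-17: P3@Q0 runs 1, rem=2, I/O yield, promote→Q0. Q0=[P3] Q1=[P2,P4] Q2=[]
t=17-18: P3@Q0 runs 1, rem=1, I/O yield, promote→Q0. Q0=[P3] Q1=[P2,P4] Q2=[]
t=18-19: P3@Q0 runs 1, rem=0, completes. Q0=[] Q1=[P2,P4] Q2=[]
t=19-25: P2@Q1 runs 6, rem=6, quantum used, demote→Q2. Q0=[] Q1=[P4] Q2=[P2]
t=25-30: P4@Q1 runs 5, rem=0, completes. Q0=[] Q1=[] Q2=[P2]
t=30-36: P2@Q2 runs 6, rem=0, completes. Q0=[] Q1=[] Q2=[]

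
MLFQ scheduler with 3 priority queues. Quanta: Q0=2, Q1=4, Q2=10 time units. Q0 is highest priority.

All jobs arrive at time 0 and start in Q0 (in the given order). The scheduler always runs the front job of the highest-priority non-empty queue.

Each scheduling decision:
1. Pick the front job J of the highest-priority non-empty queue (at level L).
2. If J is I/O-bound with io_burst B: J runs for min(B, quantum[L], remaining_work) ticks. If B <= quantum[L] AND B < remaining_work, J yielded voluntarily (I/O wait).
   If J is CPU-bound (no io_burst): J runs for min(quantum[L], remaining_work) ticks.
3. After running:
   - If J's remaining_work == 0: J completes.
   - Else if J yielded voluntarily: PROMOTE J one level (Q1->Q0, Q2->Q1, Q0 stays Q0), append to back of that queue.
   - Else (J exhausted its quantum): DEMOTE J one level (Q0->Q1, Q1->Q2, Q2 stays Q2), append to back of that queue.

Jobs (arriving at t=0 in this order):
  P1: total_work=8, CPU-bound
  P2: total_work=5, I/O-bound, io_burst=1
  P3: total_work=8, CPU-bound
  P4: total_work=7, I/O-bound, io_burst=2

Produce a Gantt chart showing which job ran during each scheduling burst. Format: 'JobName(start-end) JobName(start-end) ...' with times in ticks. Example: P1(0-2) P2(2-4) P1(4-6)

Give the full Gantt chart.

t=0-2: P1@Q0 runs 2, rem=6, quantum used, demote→Q1. Q0=[P2,P3,P4] Q1=[P1] Q2=[]
t=2-3: P2@Q0 runs 1, rem=4, I/O yield, promote→Q0. Q0=[P3,P4,P2] Q1=[P1] Q2=[]
t=3-5: P3@Q0 runs 2, rem=6, quantum used, demote→Q1. Q0=[P4,P2] Q1=[P1,P3] Q2=[]
t=5-7: P4@Q0 runs 2, rem=5, I/O yield, promote→Q0. Q0=[P2,P4] Q1=[P1,P3] Q2=[]
t=7-8: P2@Q0 runs 1, rem=3, I/O yield, promote→Q0. Q0=[P4,P2] Q1=[P1,P3] Q2=[]
t=8-10: P4@Q0 runs 2, rem=3, I/O yield, promote→Q0. Q0=[P2,P4] Q1=[P1,P3] Q2=[]
t=10-11: P2@Q0 runs 1, rem=2, I/O yield, promote→Q0. Q0=[P4,P2] Q1=[P1,P3] Q2=[]
t=11-13: P4@Q0 runs 2, rem=1, I/O yield, promote→Q0. Q0=[P2,P4] Q1=[P1,P3] Q2=[]
t=13-14: P2@Q0 runs 1, rem=1, I/O yield, promote→Q0. Q0=[P4,P2] Q1=[P1,P3] Q2=[]
t=14-15: P4@Q0 runs 1, rem=0, completes. Q0=[P2] Q1=[P1,P3] Q2=[]
t=15-16: P2@Q0 runs 1, rem=0, completes. Q0=[] Q1=[P1,P3] Q2=[]
t=16-20: P1@Q1 runs 4, rem=2, quantum used, demote→Q2. Q0=[] Q1=[P3] Q2=[P1]
t=20-24: P3@Q1 runs 4, rem=2, quantum used, demote→Q2. Q0=[] Q1=[] Q2=[P1,P3]
t=24-26: P1@Q2 runs 2, rem=0, completes. Q0=[] Q1=[] Q2=[P3]
t=26-28: P3@Q2 runs 2, rem=0, completes. Q0=[] Q1=[] Q2=[]

Answer: P1(0-2) P2(2-3) P3(3-5) P4(5-7) P2(7-8) P4(8-10) P2(10-11) P4(11-13) P2(13-14) P4(14-15) P2(15-16) P1(16-20) P3(20-24) P1(24-26) P3(26-28)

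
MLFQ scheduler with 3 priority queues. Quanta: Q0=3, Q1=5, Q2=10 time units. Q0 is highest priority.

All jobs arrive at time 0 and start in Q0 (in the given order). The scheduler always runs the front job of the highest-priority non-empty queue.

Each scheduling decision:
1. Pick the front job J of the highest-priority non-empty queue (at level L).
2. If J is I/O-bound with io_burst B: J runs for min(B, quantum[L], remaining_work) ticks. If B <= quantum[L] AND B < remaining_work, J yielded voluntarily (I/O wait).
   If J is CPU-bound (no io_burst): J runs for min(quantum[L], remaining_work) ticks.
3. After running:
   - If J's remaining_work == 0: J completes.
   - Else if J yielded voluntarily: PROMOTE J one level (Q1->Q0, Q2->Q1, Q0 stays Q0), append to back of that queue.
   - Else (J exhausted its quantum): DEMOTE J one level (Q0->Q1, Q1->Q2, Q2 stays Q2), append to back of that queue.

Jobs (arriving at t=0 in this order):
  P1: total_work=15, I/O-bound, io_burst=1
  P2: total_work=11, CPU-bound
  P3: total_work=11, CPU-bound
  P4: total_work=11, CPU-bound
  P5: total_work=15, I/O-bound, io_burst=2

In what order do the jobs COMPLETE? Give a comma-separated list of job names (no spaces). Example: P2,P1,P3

t=0-1: P1@Q0 runs 1, rem=14, I/O yield, promote→Q0. Q0=[P2,P3,P4,P5,P1] Q1=[] Q2=[]
t=1-4: P2@Q0 runs 3, rem=8, quantum used, demote→Q1. Q0=[P3,P4,P5,P1] Q1=[P2] Q2=[]
t=4-7: P3@Q0 runs 3, rem=8, quantum used, demote→Q1. Q0=[P4,P5,P1] Q1=[P2,P3] Q2=[]
t=7-10: P4@Q0 runs 3, rem=8, quantum used, demote→Q1. Q0=[P5,P1] Q1=[P2,P3,P4] Q2=[]
t=10-12: P5@Q0 runs 2, rem=13, I/O yield, promote→Q0. Q0=[P1,P5] Q1=[P2,P3,P4] Q2=[]
t=12-13: P1@Q0 runs 1, rem=13, I/O yield, promote→Q0. Q0=[P5,P1] Q1=[P2,P3,P4] Q2=[]
t=13-15: P5@Q0 runs 2, rem=11, I/O yield, promote→Q0. Q0=[P1,P5] Q1=[P2,P3,P4] Q2=[]
t=15-16: P1@Q0 runs 1, rem=12, I/O yield, promote→Q0. Q0=[P5,P1] Q1=[P2,P3,P4] Q2=[]
t=16-18: P5@Q0 runs 2, rem=9, I/O yield, promote→Q0. Q0=[P1,P5] Q1=[P2,P3,P4] Q2=[]
t=18-19: P1@Q0 runs 1, rem=11, I/O yield, promote→Q0. Q0=[P5,P1] Q1=[P2,P3,P4] Q2=[]
t=19-21: P5@Q0 runs 2, rem=7, I/O yield, promote→Q0. Q0=[P1,P5] Q1=[P2,P3,P4] Q2=[]
t=21-22: P1@Q0 runs 1, rem=10, I/O yield, promote→Q0. Q0=[P5,P1] Q1=[P2,P3,P4] Q2=[]
t=22-24: P5@Q0 runs 2, rem=5, I/O yield, promote→Q0. Q0=[P1,P5] Q1=[P2,P3,P4] Q2=[]
t=24-25: P1@Q0 runs 1, rem=9, I/O yield, promote→Q0. Q0=[P5,P1] Q1=[P2,P3,P4] Q2=[]
t=25-27: P5@Q0 runs 2, rem=3, I/O yield, promote→Q0. Q0=[P1,P5] Q1=[P2,P3,P4] Q2=[]
t=27-28: P1@Q0 runs 1, rem=8, I/O yield, promote→Q0. Q0=[P5,P1] Q1=[P2,P3,P4] Q2=[]
t=28-30: P5@Q0 runs 2, rem=1, I/O yield, promote→Q0. Q0=[P1,P5] Q1=[P2,P3,P4] Q2=[]
t=30-31: P1@Q0 runs 1, rem=7, I/O yield, promote→Q0. Q0=[P5,P1] Q1=[P2,P3,P4] Q2=[]
t=31-32: P5@Q0 runs 1, rem=0, completes. Q0=[P1] Q1=[P2,P3,P4] Q2=[]
t=32-33: P1@Q0 runs 1, rem=6, I/O yield, promote→Q0. Q0=[P1] Q1=[P2,P3,P4] Q2=[]
t=33-34: P1@Q0 runs 1, rem=5, I/O yield, promote→Q0. Q0=[P1] Q1=[P2,P3,P4] Q2=[]
t=34-35: P1@Q0 runs 1, rem=4, I/O yield, promote→Q0. Q0=[P1] Q1=[P2,P3,P4] Q2=[]
t=35-36: P1@Q0 runs 1, rem=3, I/O yield, promote→Q0. Q0=[P1] Q1=[P2,P3,P4] Q2=[]
t=36-37: P1@Q0 runs 1, rem=2, I/O yield, promote→Q0. Q0=[P1] Q1=[P2,P3,P4] Q2=[]
t=37-38: P1@Q0 runs 1, rem=1, I/O yield, promote→Q0. Q0=[P1] Q1=[P2,P3,P4] Q2=[]
t=38-39: P1@Q0 runs 1, rem=0, completes. Q0=[] Q1=[P2,P3,P4] Q2=[]
t=39-44: P2@Q1 runs 5, rem=3, quantum used, demote→Q2. Q0=[] Q1=[P3,P4] Q2=[P2]
t=44-49: P3@Q1 runs 5, rem=3, quantum used, demote→Q2. Q0=[] Q1=[P4] Q2=[P2,P3]
t=49-54: P4@Q1 runs 5, rem=3, quantum used, demote→Q2. Q0=[] Q1=[] Q2=[P2,P3,P4]
t=54-57: P2@Q2 runs 3, rem=0, completes. Q0=[] Q1=[] Q2=[P3,P4]
t=57-60: P3@Q2 runs 3, rem=0, completes. Q0=[] Q1=[] Q2=[P4]
t=60-63: P4@Q2 runs 3, rem=0, completes. Q0=[] Q1=[] Q2=[]

Answer: P5,P1,P2,P3,P4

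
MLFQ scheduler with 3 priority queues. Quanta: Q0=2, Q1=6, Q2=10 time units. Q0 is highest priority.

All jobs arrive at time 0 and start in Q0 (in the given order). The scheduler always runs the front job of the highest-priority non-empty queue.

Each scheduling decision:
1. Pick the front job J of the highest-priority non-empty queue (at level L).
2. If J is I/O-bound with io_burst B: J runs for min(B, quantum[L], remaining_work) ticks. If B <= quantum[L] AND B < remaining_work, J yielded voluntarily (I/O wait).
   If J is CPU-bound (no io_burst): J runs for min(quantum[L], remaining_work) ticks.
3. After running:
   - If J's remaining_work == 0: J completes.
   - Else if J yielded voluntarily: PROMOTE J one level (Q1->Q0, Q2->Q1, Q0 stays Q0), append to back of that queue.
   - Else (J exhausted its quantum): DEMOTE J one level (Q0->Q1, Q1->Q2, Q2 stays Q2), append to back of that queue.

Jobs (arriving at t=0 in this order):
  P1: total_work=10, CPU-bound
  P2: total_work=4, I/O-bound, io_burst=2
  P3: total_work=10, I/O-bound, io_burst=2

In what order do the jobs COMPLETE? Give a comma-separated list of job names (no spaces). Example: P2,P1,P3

Answer: P2,P3,P1

Derivation:
t=0-2: P1@Q0 runs 2, rem=8, quantum used, demote→Q1. Q0=[P2,P3] Q1=[P1] Q2=[]
t=2-4: P2@Q0 runs 2, rem=2, I/O yield, promote→Q0. Q0=[P3,P2] Q1=[P1] Q2=[]
t=4-6: P3@Q0 runs 2, rem=8, I/O yield, promote→Q0. Q0=[P2,P3] Q1=[P1] Q2=[]
t=6-8: P2@Q0 runs 2, rem=0, completes. Q0=[P3] Q1=[P1] Q2=[]
t=8-10: P3@Q0 runs 2, rem=6, I/O yield, promote→Q0. Q0=[P3] Q1=[P1] Q2=[]
t=10-12: P3@Q0 runs 2, rem=4, I/O yield, promote→Q0. Q0=[P3] Q1=[P1] Q2=[]
t=12-14: P3@Q0 runs 2, rem=2, I/O yield, promote→Q0. Q0=[P3] Q1=[P1] Q2=[]
t=14-16: P3@Q0 runs 2, rem=0, completes. Q0=[] Q1=[P1] Q2=[]
t=16-22: P1@Q1 runs 6, rem=2, quantum used, demote→Q2. Q0=[] Q1=[] Q2=[P1]
t=22-24: P1@Q2 runs 2, rem=0, completes. Q0=[] Q1=[] Q2=[]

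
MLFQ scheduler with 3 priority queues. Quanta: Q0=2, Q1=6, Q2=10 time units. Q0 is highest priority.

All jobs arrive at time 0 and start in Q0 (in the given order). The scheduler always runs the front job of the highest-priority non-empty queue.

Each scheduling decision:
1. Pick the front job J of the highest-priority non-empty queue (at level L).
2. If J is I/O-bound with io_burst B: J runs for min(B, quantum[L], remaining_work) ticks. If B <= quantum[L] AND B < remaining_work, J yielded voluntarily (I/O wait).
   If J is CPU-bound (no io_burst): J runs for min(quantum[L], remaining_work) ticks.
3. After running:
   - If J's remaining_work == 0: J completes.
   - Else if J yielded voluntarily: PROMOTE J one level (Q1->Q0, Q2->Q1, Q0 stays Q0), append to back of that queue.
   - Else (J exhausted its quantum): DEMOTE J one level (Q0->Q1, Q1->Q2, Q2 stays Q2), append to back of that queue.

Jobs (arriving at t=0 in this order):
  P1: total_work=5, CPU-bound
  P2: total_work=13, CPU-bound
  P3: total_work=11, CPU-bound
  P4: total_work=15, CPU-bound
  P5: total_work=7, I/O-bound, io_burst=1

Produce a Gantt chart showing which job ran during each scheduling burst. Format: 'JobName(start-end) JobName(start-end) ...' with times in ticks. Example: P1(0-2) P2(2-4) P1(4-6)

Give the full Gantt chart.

t=0-2: P1@Q0 runs 2, rem=3, quantum used, demote→Q1. Q0=[P2,P3,P4,P5] Q1=[P1] Q2=[]
t=2-4: P2@Q0 runs 2, rem=11, quantum used, demote→Q1. Q0=[P3,P4,P5] Q1=[P1,P2] Q2=[]
t=4-6: P3@Q0 runs 2, rem=9, quantum used, demote→Q1. Q0=[P4,P5] Q1=[P1,P2,P3] Q2=[]
t=6-8: P4@Q0 runs 2, rem=13, quantum used, demote→Q1. Q0=[P5] Q1=[P1,P2,P3,P4] Q2=[]
t=8-9: P5@Q0 runs 1, rem=6, I/O yield, promote→Q0. Q0=[P5] Q1=[P1,P2,P3,P4] Q2=[]
t=9-10: P5@Q0 runs 1, rem=5, I/O yield, promote→Q0. Q0=[P5] Q1=[P1,P2,P3,P4] Q2=[]
t=10-11: P5@Q0 runs 1, rem=4, I/O yield, promote→Q0. Q0=[P5] Q1=[P1,P2,P3,P4] Q2=[]
t=11-12: P5@Q0 runs 1, rem=3, I/O yield, promote→Q0. Q0=[P5] Q1=[P1,P2,P3,P4] Q2=[]
t=12-13: P5@Q0 runs 1, rem=2, I/O yield, promote→Q0. Q0=[P5] Q1=[P1,P2,P3,P4] Q2=[]
t=13-14: P5@Q0 runs 1, rem=1, I/O yield, promote→Q0. Q0=[P5] Q1=[P1,P2,P3,P4] Q2=[]
t=14-15: P5@Q0 runs 1, rem=0, completes. Q0=[] Q1=[P1,P2,P3,P4] Q2=[]
t=15-18: P1@Q1 runs 3, rem=0, completes. Q0=[] Q1=[P2,P3,P4] Q2=[]
t=18-24: P2@Q1 runs 6, rem=5, quantum used, demote→Q2. Q0=[] Q1=[P3,P4] Q2=[P2]
t=24-30: P3@Q1 runs 6, rem=3, quantum used, demote→Q2. Q0=[] Q1=[P4] Q2=[P2,P3]
t=30-36: P4@Q1 runs 6, rem=7, quantum used, demote→Q2. Q0=[] Q1=[] Q2=[P2,P3,P4]
t=36-41: P2@Q2 runs 5, rem=0, completes. Q0=[] Q1=[] Q2=[P3,P4]
t=41-44: P3@Q2 runs 3, rem=0, completes. Q0=[] Q1=[] Q2=[P4]
t=44-51: P4@Q2 runs 7, rem=0, completes. Q0=[] Q1=[] Q2=[]

Answer: P1(0-2) P2(2-4) P3(4-6) P4(6-8) P5(8-9) P5(9-10) P5(10-11) P5(11-12) P5(12-13) P5(13-14) P5(14-15) P1(15-18) P2(18-24) P3(24-30) P4(30-36) P2(36-41) P3(41-44) P4(44-51)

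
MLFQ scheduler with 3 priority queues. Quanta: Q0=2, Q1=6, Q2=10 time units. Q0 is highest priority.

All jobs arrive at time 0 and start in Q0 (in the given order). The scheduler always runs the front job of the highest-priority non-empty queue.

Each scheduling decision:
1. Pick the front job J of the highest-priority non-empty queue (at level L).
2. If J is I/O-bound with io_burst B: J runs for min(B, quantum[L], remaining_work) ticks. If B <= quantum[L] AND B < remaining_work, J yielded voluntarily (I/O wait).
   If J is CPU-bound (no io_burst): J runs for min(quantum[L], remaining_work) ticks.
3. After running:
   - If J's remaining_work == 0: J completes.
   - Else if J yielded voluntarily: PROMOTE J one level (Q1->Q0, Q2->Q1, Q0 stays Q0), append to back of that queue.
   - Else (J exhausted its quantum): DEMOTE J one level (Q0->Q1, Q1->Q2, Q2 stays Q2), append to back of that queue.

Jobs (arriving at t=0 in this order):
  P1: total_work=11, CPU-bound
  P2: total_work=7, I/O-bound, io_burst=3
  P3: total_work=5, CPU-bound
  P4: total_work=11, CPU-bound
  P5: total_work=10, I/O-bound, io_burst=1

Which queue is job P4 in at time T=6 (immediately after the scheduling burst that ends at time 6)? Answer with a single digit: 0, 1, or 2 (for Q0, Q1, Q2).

Answer: 0

Derivation:
t=0-2: P1@Q0 runs 2, rem=9, quantum used, demote→Q1. Q0=[P2,P3,P4,P5] Q1=[P1] Q2=[]
t=2-4: P2@Q0 runs 2, rem=5, quantum used, demote→Q1. Q0=[P3,P4,P5] Q1=[P1,P2] Q2=[]
t=4-6: P3@Q0 runs 2, rem=3, quantum used, demote→Q1. Q0=[P4,P5] Q1=[P1,P2,P3] Q2=[]
t=6-8: P4@Q0 runs 2, rem=9, quantum used, demote→Q1. Q0=[P5] Q1=[P1,P2,P3,P4] Q2=[]
t=8-9: P5@Q0 runs 1, rem=9, I/O yield, promote→Q0. Q0=[P5] Q1=[P1,P2,P3,P4] Q2=[]
t=9-10: P5@Q0 runs 1, rem=8, I/O yield, promote→Q0. Q0=[P5] Q1=[P1,P2,P3,P4] Q2=[]
t=10-11: P5@Q0 runs 1, rem=7, I/O yield, promote→Q0. Q0=[P5] Q1=[P1,P2,P3,P4] Q2=[]
t=11-12: P5@Q0 runs 1, rem=6, I/O yield, promote→Q0. Q0=[P5] Q1=[P1,P2,P3,P4] Q2=[]
t=12-13: P5@Q0 runs 1, rem=5, I/O yield, promote→Q0. Q0=[P5] Q1=[P1,P2,P3,P4] Q2=[]
t=13-14: P5@Q0 runs 1, rem=4, I/O yield, promote→Q0. Q0=[P5] Q1=[P1,P2,P3,P4] Q2=[]
t=14-15: P5@Q0 runs 1, rem=3, I/O yield, promote→Q0. Q0=[P5] Q1=[P1,P2,P3,P4] Q2=[]
t=15-16: P5@Q0 runs 1, rem=2, I/O yield, promote→Q0. Q0=[P5] Q1=[P1,P2,P3,P4] Q2=[]
t=16-17: P5@Q0 runs 1, rem=1, I/O yield, promote→Q0. Q0=[P5] Q1=[P1,P2,P3,P4] Q2=[]
t=17-18: P5@Q0 runs 1, rem=0, completes. Q0=[] Q1=[P1,P2,P3,P4] Q2=[]
t=18-24: P1@Q1 runs 6, rem=3, quantum used, demote→Q2. Q0=[] Q1=[P2,P3,P4] Q2=[P1]
t=24-27: P2@Q1 runs 3, rem=2, I/O yield, promote→Q0. Q0=[P2] Q1=[P3,P4] Q2=[P1]
t=27-29: P2@Q0 runs 2, rem=0, completes. Q0=[] Q1=[P3,P4] Q2=[P1]
t=29-32: P3@Q1 runs 3, rem=0, completes. Q0=[] Q1=[P4] Q2=[P1]
t=32-38: P4@Q1 runs 6, rem=3, quantum used, demote→Q2. Q0=[] Q1=[] Q2=[P1,P4]
t=38-41: P1@Q2 runs 3, rem=0, completes. Q0=[] Q1=[] Q2=[P4]
t=41-44: P4@Q2 runs 3, rem=0, completes. Q0=[] Q1=[] Q2=[]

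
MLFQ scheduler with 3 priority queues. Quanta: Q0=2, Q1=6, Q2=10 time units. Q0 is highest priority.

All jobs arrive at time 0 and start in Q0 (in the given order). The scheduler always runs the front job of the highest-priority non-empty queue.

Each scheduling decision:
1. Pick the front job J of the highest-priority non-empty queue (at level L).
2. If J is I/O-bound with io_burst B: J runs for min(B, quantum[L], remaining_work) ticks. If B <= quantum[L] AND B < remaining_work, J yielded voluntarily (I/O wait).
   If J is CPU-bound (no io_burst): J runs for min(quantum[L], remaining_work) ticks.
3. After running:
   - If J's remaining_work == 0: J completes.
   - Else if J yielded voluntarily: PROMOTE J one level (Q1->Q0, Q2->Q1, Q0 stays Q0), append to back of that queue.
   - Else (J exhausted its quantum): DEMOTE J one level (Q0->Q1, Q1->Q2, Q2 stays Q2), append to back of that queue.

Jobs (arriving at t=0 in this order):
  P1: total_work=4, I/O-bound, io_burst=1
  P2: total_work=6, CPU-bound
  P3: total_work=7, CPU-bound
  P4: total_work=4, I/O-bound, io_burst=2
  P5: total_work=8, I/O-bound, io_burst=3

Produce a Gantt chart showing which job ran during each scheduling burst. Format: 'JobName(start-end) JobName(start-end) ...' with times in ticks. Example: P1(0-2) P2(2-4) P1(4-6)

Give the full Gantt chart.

t=0-1: P1@Q0 runs 1, rem=3, I/O yield, promote→Q0. Q0=[P2,P3,P4,P5,P1] Q1=[] Q2=[]
t=1-3: P2@Q0 runs 2, rem=4, quantum used, demote→Q1. Q0=[P3,P4,P5,P1] Q1=[P2] Q2=[]
t=3-5: P3@Q0 runs 2, rem=5, quantum used, demote→Q1. Q0=[P4,P5,P1] Q1=[P2,P3] Q2=[]
t=5-7: P4@Q0 runs 2, rem=2, I/O yield, promote→Q0. Q0=[P5,P1,P4] Q1=[P2,P3] Q2=[]
t=7-9: P5@Q0 runs 2, rem=6, quantum used, demote→Q1. Q0=[P1,P4] Q1=[P2,P3,P5] Q2=[]
t=9-10: P1@Q0 runs 1, rem=2, I/O yield, promote→Q0. Q0=[P4,P1] Q1=[P2,P3,P5] Q2=[]
t=10-12: P4@Q0 runs 2, rem=0, completes. Q0=[P1] Q1=[P2,P3,P5] Q2=[]
t=12-13: P1@Q0 runs 1, rem=1, I/O yield, promote→Q0. Q0=[P1] Q1=[P2,P3,P5] Q2=[]
t=13-14: P1@Q0 runs 1, rem=0, completes. Q0=[] Q1=[P2,P3,P5] Q2=[]
t=14-18: P2@Q1 runs 4, rem=0, completes. Q0=[] Q1=[P3,P5] Q2=[]
t=18-23: P3@Q1 runs 5, rem=0, completes. Q0=[] Q1=[P5] Q2=[]
t=23-26: P5@Q1 runs 3, rem=3, I/O yield, promote→Q0. Q0=[P5] Q1=[] Q2=[]
t=26-28: P5@Q0 runs 2, rem=1, quantum used, demote→Q1. Q0=[] Q1=[P5] Q2=[]
t=28-29: P5@Q1 runs 1, rem=0, completes. Q0=[] Q1=[] Q2=[]

Answer: P1(0-1) P2(1-3) P3(3-5) P4(5-7) P5(7-9) P1(9-10) P4(10-12) P1(12-13) P1(13-14) P2(14-18) P3(18-23) P5(23-26) P5(26-28) P5(28-29)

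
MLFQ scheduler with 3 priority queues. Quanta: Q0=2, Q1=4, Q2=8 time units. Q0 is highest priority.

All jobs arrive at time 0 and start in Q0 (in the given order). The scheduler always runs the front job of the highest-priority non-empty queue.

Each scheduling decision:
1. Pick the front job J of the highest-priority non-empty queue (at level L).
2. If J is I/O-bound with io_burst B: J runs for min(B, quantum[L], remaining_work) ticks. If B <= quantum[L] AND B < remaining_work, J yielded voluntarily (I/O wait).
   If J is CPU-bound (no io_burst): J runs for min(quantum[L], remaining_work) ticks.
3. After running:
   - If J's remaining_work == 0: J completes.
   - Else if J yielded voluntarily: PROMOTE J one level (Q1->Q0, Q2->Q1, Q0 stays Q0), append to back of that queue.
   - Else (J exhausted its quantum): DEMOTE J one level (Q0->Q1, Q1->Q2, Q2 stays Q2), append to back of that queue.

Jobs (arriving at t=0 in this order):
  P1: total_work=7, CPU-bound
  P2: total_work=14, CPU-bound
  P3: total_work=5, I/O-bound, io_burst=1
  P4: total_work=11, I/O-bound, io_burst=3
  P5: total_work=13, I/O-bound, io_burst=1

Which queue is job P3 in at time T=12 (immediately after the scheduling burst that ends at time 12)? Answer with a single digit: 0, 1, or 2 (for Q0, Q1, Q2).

t=0-2: P1@Q0 runs 2, rem=5, quantum used, demote→Q1. Q0=[P2,P3,P4,P5] Q1=[P1] Q2=[]
t=2-4: P2@Q0 runs 2, rem=12, quantum used, demote→Q1. Q0=[P3,P4,P5] Q1=[P1,P2] Q2=[]
t=4-5: P3@Q0 runs 1, rem=4, I/O yield, promote→Q0. Q0=[P4,P5,P3] Q1=[P1,P2] Q2=[]
t=5-7: P4@Q0 runs 2, rem=9, quantum used, demote→Q1. Q0=[P5,P3] Q1=[P1,P2,P4] Q2=[]
t=7-8: P5@Q0 runs 1, rem=12, I/O yield, promote→Q0. Q0=[P3,P5] Q1=[P1,P2,P4] Q2=[]
t=8-9: P3@Q0 runs 1, rem=3, I/O yield, promote→Q0. Q0=[P5,P3] Q1=[P1,P2,P4] Q2=[]
t=9-10: P5@Q0 runs 1, rem=11, I/O yield, promote→Q0. Q0=[P3,P5] Q1=[P1,P2,P4] Q2=[]
t=10-11: P3@Q0 runs 1, rem=2, I/O yield, promote→Q0. Q0=[P5,P3] Q1=[P1,P2,P4] Q2=[]
t=11-12: P5@Q0 runs 1, rem=10, I/O yield, promote→Q0. Q0=[P3,P5] Q1=[P1,P2,P4] Q2=[]
t=12-13: P3@Q0 runs 1, rem=1, I/O yield, promote→Q0. Q0=[P5,P3] Q1=[P1,P2,P4] Q2=[]
t=13-14: P5@Q0 runs 1, rem=9, I/O yield, promote→Q0. Q0=[P3,P5] Q1=[P1,P2,P4] Q2=[]
t=14-15: P3@Q0 runs 1, rem=0, completes. Q0=[P5] Q1=[P1,P2,P4] Q2=[]
t=15-16: P5@Q0 runs 1, rem=8, I/O yield, promote→Q0. Q0=[P5] Q1=[P1,P2,P4] Q2=[]
t=16-17: P5@Q0 runs 1, rem=7, I/O yield, promote→Q0. Q0=[P5] Q1=[P1,P2,P4] Q2=[]
t=17-18: P5@Q0 runs 1, rem=6, I/O yield, promote→Q0. Q0=[P5] Q1=[P1,P2,P4] Q2=[]
t=18-19: P5@Q0 runs 1, rem=5, I/O yield, promote→Q0. Q0=[P5] Q1=[P1,P2,P4] Q2=[]
t=19-20: P5@Q0 runs 1, rem=4, I/O yield, promote→Q0. Q0=[P5] Q1=[P1,P2,P4] Q2=[]
t=20-21: P5@Q0 runs 1, rem=3, I/O yield, promote→Q0. Q0=[P5] Q1=[P1,P2,P4] Q2=[]
t=21-22: P5@Q0 runs 1, rem=2, I/O yield, promote→Q0. Q0=[P5] Q1=[P1,P2,P4] Q2=[]
t=22-23: P5@Q0 runs 1, rem=1, I/O yield, promote→Q0. Q0=[P5] Q1=[P1,P2,P4] Q2=[]
t=23-24: P5@Q0 runs 1, rem=0, completes. Q0=[] Q1=[P1,P2,P4] Q2=[]
t=24-28: P1@Q1 runs 4, rem=1, quantum used, demote→Q2. Q0=[] Q1=[P2,P4] Q2=[P1]
t=28-32: P2@Q1 runs 4, rem=8, quantum used, demote→Q2. Q0=[] Q1=[P4] Q2=[P1,P2]
t=32-35: P4@Q1 runs 3, rem=6, I/O yield, promote→Q0. Q0=[P4] Q1=[] Q2=[P1,P2]
t=35-37: P4@Q0 runs 2, rem=4, quantum used, demote→Q1. Q0=[] Q1=[P4] Q2=[P1,P2]
t=37-40: P4@Q1 runs 3, rem=1, I/O yield, promote→Q0. Q0=[P4] Q1=[] Q2=[P1,P2]
t=40-41: P4@Q0 runs 1, rem=0, completes. Q0=[] Q1=[] Q2=[P1,P2]
t=41-42: P1@Q2 runs 1, rem=0, completes. Q0=[] Q1=[] Q2=[P2]
t=42-50: P2@Q2 runs 8, rem=0, completes. Q0=[] Q1=[] Q2=[]

Answer: 0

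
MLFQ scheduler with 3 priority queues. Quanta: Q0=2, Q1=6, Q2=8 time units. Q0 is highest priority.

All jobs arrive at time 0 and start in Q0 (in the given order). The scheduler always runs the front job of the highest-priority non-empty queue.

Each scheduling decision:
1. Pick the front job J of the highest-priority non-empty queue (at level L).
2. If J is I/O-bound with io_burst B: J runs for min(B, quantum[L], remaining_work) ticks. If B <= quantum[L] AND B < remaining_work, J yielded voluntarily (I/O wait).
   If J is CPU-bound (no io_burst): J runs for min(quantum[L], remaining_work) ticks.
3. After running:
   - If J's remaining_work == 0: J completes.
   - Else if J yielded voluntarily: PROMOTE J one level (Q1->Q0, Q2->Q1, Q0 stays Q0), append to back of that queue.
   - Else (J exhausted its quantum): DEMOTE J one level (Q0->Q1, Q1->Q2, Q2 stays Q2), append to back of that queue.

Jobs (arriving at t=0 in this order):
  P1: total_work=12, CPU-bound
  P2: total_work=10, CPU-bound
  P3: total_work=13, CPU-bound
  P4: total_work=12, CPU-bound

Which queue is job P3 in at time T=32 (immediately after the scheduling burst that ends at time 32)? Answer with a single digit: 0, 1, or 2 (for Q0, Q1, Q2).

t=0-2: P1@Q0 runs 2, rem=10, quantum used, demote→Q1. Q0=[P2,P3,P4] Q1=[P1] Q2=[]
t=2-4: P2@Q0 runs 2, rem=8, quantum used, demote→Q1. Q0=[P3,P4] Q1=[P1,P2] Q2=[]
t=4-6: P3@Q0 runs 2, rem=11, quantum used, demote→Q1. Q0=[P4] Q1=[P1,P2,P3] Q2=[]
t=6-8: P4@Q0 runs 2, rem=10, quantum used, demote→Q1. Q0=[] Q1=[P1,P2,P3,P4] Q2=[]
t=8-14: P1@Q1 runs 6, rem=4, quantum used, demote→Q2. Q0=[] Q1=[P2,P3,P4] Q2=[P1]
t=14-20: P2@Q1 runs 6, rem=2, quantum used, demote→Q2. Q0=[] Q1=[P3,P4] Q2=[P1,P2]
t=20-26: P3@Q1 runs 6, rem=5, quantum used, demote→Q2. Q0=[] Q1=[P4] Q2=[P1,P2,P3]
t=26-32: P4@Q1 runs 6, rem=4, quantum used, demote→Q2. Q0=[] Q1=[] Q2=[P1,P2,P3,P4]
t=32-36: P1@Q2 runs 4, rem=0, completes. Q0=[] Q1=[] Q2=[P2,P3,P4]
t=36-38: P2@Q2 runs 2, rem=0, completes. Q0=[] Q1=[] Q2=[P3,P4]
t=38-43: P3@Q2 runs 5, rem=0, completes. Q0=[] Q1=[] Q2=[P4]
t=43-47: P4@Q2 runs 4, rem=0, completes. Q0=[] Q1=[] Q2=[]

Answer: 2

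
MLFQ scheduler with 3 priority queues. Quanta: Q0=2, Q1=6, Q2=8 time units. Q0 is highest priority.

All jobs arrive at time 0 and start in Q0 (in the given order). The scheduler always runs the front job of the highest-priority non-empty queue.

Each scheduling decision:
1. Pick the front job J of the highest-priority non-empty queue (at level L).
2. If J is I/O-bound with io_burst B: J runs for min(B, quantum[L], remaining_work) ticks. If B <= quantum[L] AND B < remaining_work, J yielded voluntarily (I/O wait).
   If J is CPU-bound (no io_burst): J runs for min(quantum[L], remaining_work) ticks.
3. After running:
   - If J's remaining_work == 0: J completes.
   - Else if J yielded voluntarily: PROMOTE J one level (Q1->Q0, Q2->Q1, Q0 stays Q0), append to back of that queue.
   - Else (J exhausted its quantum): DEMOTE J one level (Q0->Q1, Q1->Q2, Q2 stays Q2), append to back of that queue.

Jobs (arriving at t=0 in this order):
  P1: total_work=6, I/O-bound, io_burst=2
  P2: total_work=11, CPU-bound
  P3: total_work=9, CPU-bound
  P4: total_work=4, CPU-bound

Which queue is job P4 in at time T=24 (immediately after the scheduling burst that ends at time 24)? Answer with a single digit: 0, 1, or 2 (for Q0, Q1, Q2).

t=0-2: P1@Q0 runs 2, rem=4, I/O yield, promote→Q0. Q0=[P2,P3,P4,P1] Q1=[] Q2=[]
t=2-4: P2@Q0 runs 2, rem=9, quantum used, demote→Q1. Q0=[P3,P4,P1] Q1=[P2] Q2=[]
t=4-6: P3@Q0 runs 2, rem=7, quantum used, demote→Q1. Q0=[P4,P1] Q1=[P2,P3] Q2=[]
t=6-8: P4@Q0 runs 2, rem=2, quantum used, demote→Q1. Q0=[P1] Q1=[P2,P3,P4] Q2=[]
t=8-10: P1@Q0 runs 2, rem=2, I/O yield, promote→Q0. Q0=[P1] Q1=[P2,P3,P4] Q2=[]
t=10-12: P1@Q0 runs 2, rem=0, completes. Q0=[] Q1=[P2,P3,P4] Q2=[]
t=12-18: P2@Q1 runs 6, rem=3, quantum used, demote→Q2. Q0=[] Q1=[P3,P4] Q2=[P2]
t=18-24: P3@Q1 runs 6, rem=1, quantum used, demote→Q2. Q0=[] Q1=[P4] Q2=[P2,P3]
t=24-26: P4@Q1 runs 2, rem=0, completes. Q0=[] Q1=[] Q2=[P2,P3]
t=26-29: P2@Q2 runs 3, rem=0, completes. Q0=[] Q1=[] Q2=[P3]
t=29-30: P3@Q2 runs 1, rem=0, completes. Q0=[] Q1=[] Q2=[]

Answer: 1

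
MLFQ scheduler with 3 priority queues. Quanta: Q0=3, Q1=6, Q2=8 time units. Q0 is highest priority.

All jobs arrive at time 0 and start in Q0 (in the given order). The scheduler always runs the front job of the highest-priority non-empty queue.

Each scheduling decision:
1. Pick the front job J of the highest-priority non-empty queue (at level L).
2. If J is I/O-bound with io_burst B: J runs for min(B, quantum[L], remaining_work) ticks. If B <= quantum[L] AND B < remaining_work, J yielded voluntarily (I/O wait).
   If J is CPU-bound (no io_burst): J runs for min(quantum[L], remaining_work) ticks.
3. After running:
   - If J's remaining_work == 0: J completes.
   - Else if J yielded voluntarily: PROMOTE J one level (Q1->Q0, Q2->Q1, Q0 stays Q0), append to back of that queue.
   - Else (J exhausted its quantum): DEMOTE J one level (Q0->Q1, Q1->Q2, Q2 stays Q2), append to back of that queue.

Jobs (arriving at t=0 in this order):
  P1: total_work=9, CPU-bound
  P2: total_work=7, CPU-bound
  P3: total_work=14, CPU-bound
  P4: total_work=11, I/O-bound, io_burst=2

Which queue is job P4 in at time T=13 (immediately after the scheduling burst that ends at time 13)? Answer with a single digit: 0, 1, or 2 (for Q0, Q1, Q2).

t=0-3: P1@Q0 runs 3, rem=6, quantum used, demote→Q1. Q0=[P2,P3,P4] Q1=[P1] Q2=[]
t=3-6: P2@Q0 runs 3, rem=4, quantum used, demote→Q1. Q0=[P3,P4] Q1=[P1,P2] Q2=[]
t=6-9: P3@Q0 runs 3, rem=11, quantum used, demote→Q1. Q0=[P4] Q1=[P1,P2,P3] Q2=[]
t=9-11: P4@Q0 runs 2, rem=9, I/O yield, promote→Q0. Q0=[P4] Q1=[P1,P2,P3] Q2=[]
t=11-13: P4@Q0 runs 2, rem=7, I/O yield, promote→Q0. Q0=[P4] Q1=[P1,P2,P3] Q2=[]
t=13-15: P4@Q0 runs 2, rem=5, I/O yield, promote→Q0. Q0=[P4] Q1=[P1,P2,P3] Q2=[]
t=15-17: P4@Q0 runs 2, rem=3, I/O yield, promote→Q0. Q0=[P4] Q1=[P1,P2,P3] Q2=[]
t=17-19: P4@Q0 runs 2, rem=1, I/O yield, promote→Q0. Q0=[P4] Q1=[P1,P2,P3] Q2=[]
t=19-20: P4@Q0 runs 1, rem=0, completes. Q0=[] Q1=[P1,P2,P3] Q2=[]
t=20-26: P1@Q1 runs 6, rem=0, completes. Q0=[] Q1=[P2,P3] Q2=[]
t=26-30: P2@Q1 runs 4, rem=0, completes. Q0=[] Q1=[P3] Q2=[]
t=30-36: P3@Q1 runs 6, rem=5, quantum used, demote→Q2. Q0=[] Q1=[] Q2=[P3]
t=36-41: P3@Q2 runs 5, rem=0, completes. Q0=[] Q1=[] Q2=[]

Answer: 0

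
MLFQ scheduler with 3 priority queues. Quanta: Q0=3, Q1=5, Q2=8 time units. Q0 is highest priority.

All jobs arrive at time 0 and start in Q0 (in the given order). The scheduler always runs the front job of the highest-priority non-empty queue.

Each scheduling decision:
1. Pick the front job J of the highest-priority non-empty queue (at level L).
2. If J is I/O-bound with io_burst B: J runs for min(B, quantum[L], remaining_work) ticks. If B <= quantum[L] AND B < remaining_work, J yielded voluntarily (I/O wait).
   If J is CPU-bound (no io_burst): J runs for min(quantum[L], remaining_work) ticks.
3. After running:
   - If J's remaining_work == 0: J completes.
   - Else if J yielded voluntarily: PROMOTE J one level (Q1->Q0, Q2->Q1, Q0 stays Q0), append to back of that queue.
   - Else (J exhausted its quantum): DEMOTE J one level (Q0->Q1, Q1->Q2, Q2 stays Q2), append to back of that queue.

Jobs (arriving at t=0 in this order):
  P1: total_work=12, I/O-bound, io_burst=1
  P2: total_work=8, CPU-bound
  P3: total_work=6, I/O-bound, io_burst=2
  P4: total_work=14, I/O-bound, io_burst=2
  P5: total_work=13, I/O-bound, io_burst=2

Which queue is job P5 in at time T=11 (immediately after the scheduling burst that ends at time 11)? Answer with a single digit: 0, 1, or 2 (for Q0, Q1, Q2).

t=0-1: P1@Q0 runs 1, rem=11, I/O yield, promote→Q0. Q0=[P2,P3,P4,P5,P1] Q1=[] Q2=[]
t=1-4: P2@Q0 runs 3, rem=5, quantum used, demote→Q1. Q0=[P3,P4,P5,P1] Q1=[P2] Q2=[]
t=4-6: P3@Q0 runs 2, rem=4, I/O yield, promote→Q0. Q0=[P4,P5,P1,P3] Q1=[P2] Q2=[]
t=6-8: P4@Q0 runs 2, rem=12, I/O yield, promote→Q0. Q0=[P5,P1,P3,P4] Q1=[P2] Q2=[]
t=8-10: P5@Q0 runs 2, rem=11, I/O yield, promote→Q0. Q0=[P1,P3,P4,P5] Q1=[P2] Q2=[]
t=10-11: P1@Q0 runs 1, rem=10, I/O yield, promote→Q0. Q0=[P3,P4,P5,P1] Q1=[P2] Q2=[]
t=11-13: P3@Q0 runs 2, rem=2, I/O yield, promote→Q0. Q0=[P4,P5,P1,P3] Q1=[P2] Q2=[]
t=13-15: P4@Q0 runs 2, rem=10, I/O yield, promote→Q0. Q0=[P5,P1,P3,P4] Q1=[P2] Q2=[]
t=15-17: P5@Q0 runs 2, rem=9, I/O yield, promote→Q0. Q0=[P1,P3,P4,P5] Q1=[P2] Q2=[]
t=17-18: P1@Q0 runs 1, rem=9, I/O yield, promote→Q0. Q0=[P3,P4,P5,P1] Q1=[P2] Q2=[]
t=18-20: P3@Q0 runs 2, rem=0, completes. Q0=[P4,P5,P1] Q1=[P2] Q2=[]
t=20-22: P4@Q0 runs 2, rem=8, I/O yield, promote→Q0. Q0=[P5,P1,P4] Q1=[P2] Q2=[]
t=22-24: P5@Q0 runs 2, rem=7, I/O yield, promote→Q0. Q0=[P1,P4,P5] Q1=[P2] Q2=[]
t=24-25: P1@Q0 runs 1, rem=8, I/O yield, promote→Q0. Q0=[P4,P5,P1] Q1=[P2] Q2=[]
t=25-27: P4@Q0 runs 2, rem=6, I/O yield, promote→Q0. Q0=[P5,P1,P4] Q1=[P2] Q2=[]
t=27-29: P5@Q0 runs 2, rem=5, I/O yield, promote→Q0. Q0=[P1,P4,P5] Q1=[P2] Q2=[]
t=29-30: P1@Q0 runs 1, rem=7, I/O yield, promote→Q0. Q0=[P4,P5,P1] Q1=[P2] Q2=[]
t=30-32: P4@Q0 runs 2, rem=4, I/O yield, promote→Q0. Q0=[P5,P1,P4] Q1=[P2] Q2=[]
t=32-34: P5@Q0 runs 2, rem=3, I/O yield, promote→Q0. Q0=[P1,P4,P5] Q1=[P2] Q2=[]
t=34-35: P1@Q0 runs 1, rem=6, I/O yield, promote→Q0. Q0=[P4,P5,P1] Q1=[P2] Q2=[]
t=35-37: P4@Q0 runs 2, rem=2, I/O yield, promote→Q0. Q0=[P5,P1,P4] Q1=[P2] Q2=[]
t=37-39: P5@Q0 runs 2, rem=1, I/O yield, promote→Q0. Q0=[P1,P4,P5] Q1=[P2] Q2=[]
t=39-40: P1@Q0 runs 1, rem=5, I/O yield, promote→Q0. Q0=[P4,P5,P1] Q1=[P2] Q2=[]
t=40-42: P4@Q0 runs 2, rem=0, completes. Q0=[P5,P1] Q1=[P2] Q2=[]
t=42-43: P5@Q0 runs 1, rem=0, completes. Q0=[P1] Q1=[P2] Q2=[]
t=43-44: P1@Q0 runs 1, rem=4, I/O yield, promote→Q0. Q0=[P1] Q1=[P2] Q2=[]
t=44-45: P1@Q0 runs 1, rem=3, I/O yield, promote→Q0. Q0=[P1] Q1=[P2] Q2=[]
t=45-46: P1@Q0 runs 1, rem=2, I/O yield, promote→Q0. Q0=[P1] Q1=[P2] Q2=[]
t=46-47: P1@Q0 runs 1, rem=1, I/O yield, promote→Q0. Q0=[P1] Q1=[P2] Q2=[]
t=47-48: P1@Q0 runs 1, rem=0, completes. Q0=[] Q1=[P2] Q2=[]
t=48-53: P2@Q1 runs 5, rem=0, completes. Q0=[] Q1=[] Q2=[]

Answer: 0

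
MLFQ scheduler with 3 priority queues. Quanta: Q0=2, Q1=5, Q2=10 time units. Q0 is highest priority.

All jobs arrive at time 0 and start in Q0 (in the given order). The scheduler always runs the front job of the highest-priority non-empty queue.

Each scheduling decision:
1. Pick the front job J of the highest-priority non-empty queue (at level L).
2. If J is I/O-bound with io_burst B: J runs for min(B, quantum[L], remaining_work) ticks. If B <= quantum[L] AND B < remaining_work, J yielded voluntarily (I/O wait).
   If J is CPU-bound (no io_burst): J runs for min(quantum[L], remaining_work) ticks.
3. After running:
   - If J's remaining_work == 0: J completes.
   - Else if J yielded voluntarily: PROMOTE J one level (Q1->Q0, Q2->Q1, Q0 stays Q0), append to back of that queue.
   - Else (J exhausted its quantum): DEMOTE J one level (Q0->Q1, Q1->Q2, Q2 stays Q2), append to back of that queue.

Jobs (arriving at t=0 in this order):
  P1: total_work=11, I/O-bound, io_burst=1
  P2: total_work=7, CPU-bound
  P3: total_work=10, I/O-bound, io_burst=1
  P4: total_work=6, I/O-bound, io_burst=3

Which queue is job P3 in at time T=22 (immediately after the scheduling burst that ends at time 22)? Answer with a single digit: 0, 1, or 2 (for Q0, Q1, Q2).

t=0-1: P1@Q0 runs 1, rem=10, I/O yield, promote→Q0. Q0=[P2,P3,P4,P1] Q1=[] Q2=[]
t=1-3: P2@Q0 runs 2, rem=5, quantum used, demote→Q1. Q0=[P3,P4,P1] Q1=[P2] Q2=[]
t=3-4: P3@Q0 runs 1, rem=9, I/O yield, promote→Q0. Q0=[P4,P1,P3] Q1=[P2] Q2=[]
t=4-6: P4@Q0 runs 2, rem=4, quantum used, demote→Q1. Q0=[P1,P3] Q1=[P2,P4] Q2=[]
t=6-7: P1@Q0 runs 1, rem=9, I/O yield, promote→Q0. Q0=[P3,P1] Q1=[P2,P4] Q2=[]
t=7-8: P3@Q0 runs 1, rem=8, I/O yield, promote→Q0. Q0=[P1,P3] Q1=[P2,P4] Q2=[]
t=8-9: P1@Q0 runs 1, rem=8, I/O yield, promote→Q0. Q0=[P3,P1] Q1=[P2,P4] Q2=[]
t=9-10: P3@Q0 runs 1, rem=7, I/O yield, promote→Q0. Q0=[P1,P3] Q1=[P2,P4] Q2=[]
t=10-11: P1@Q0 runs 1, rem=7, I/O yield, promote→Q0. Q0=[P3,P1] Q1=[P2,P4] Q2=[]
t=11-12: P3@Q0 runs 1, rem=6, I/O yield, promote→Q0. Q0=[P1,P3] Q1=[P2,P4] Q2=[]
t=12-13: P1@Q0 runs 1, rem=6, I/O yield, promote→Q0. Q0=[P3,P1] Q1=[P2,P4] Q2=[]
t=13-14: P3@Q0 runs 1, rem=5, I/O yield, promote→Q0. Q0=[P1,P3] Q1=[P2,P4] Q2=[]
t=14-15: P1@Q0 runs 1, rem=5, I/O yield, promote→Q0. Q0=[P3,P1] Q1=[P2,P4] Q2=[]
t=15-16: P3@Q0 runs 1, rem=4, I/O yield, promote→Q0. Q0=[P1,P3] Q1=[P2,P4] Q2=[]
t=16-17: P1@Q0 runs 1, rem=4, I/O yield, promote→Q0. Q0=[P3,P1] Q1=[P2,P4] Q2=[]
t=17-18: P3@Q0 runs 1, rem=3, I/O yield, promote→Q0. Q0=[P1,P3] Q1=[P2,P4] Q2=[]
t=18-19: P1@Q0 runs 1, rem=3, I/O yield, promote→Q0. Q0=[P3,P1] Q1=[P2,P4] Q2=[]
t=19-20: P3@Q0 runs 1, rem=2, I/O yield, promote→Q0. Q0=[P1,P3] Q1=[P2,P4] Q2=[]
t=20-21: P1@Q0 runs 1, rem=2, I/O yield, promote→Q0. Q0=[P3,P1] Q1=[P2,P4] Q2=[]
t=21-22: P3@Q0 runs 1, rem=1, I/O yield, promote→Q0. Q0=[P1,P3] Q1=[P2,P4] Q2=[]
t=22-23: P1@Q0 runs 1, rem=1, I/O yield, promote→Q0. Q0=[P3,P1] Q1=[P2,P4] Q2=[]
t=23-24: P3@Q0 runs 1, rem=0, completes. Q0=[P1] Q1=[P2,P4] Q2=[]
t=24-25: P1@Q0 runs 1, rem=0, completes. Q0=[] Q1=[P2,P4] Q2=[]
t=25-30: P2@Q1 runs 5, rem=0, completes. Q0=[] Q1=[P4] Q2=[]
t=30-33: P4@Q1 runs 3, rem=1, I/O yield, promote→Q0. Q0=[P4] Q1=[] Q2=[]
t=33-34: P4@Q0 runs 1, rem=0, completes. Q0=[] Q1=[] Q2=[]

Answer: 0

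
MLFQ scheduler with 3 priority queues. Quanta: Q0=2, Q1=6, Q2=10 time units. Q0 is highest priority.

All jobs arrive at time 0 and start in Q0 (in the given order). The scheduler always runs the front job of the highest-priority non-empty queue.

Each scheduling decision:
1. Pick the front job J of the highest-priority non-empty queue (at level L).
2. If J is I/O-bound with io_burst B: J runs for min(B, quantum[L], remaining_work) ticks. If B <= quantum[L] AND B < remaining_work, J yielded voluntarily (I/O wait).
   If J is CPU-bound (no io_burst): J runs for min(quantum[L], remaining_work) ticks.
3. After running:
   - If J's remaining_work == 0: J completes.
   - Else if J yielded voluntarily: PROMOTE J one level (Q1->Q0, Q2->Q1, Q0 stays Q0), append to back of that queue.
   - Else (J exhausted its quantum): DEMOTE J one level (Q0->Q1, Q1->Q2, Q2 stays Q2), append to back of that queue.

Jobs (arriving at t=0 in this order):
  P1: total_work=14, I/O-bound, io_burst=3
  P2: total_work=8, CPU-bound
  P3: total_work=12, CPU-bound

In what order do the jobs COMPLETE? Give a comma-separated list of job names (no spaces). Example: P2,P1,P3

Answer: P2,P1,P3

Derivation:
t=0-2: P1@Q0 runs 2, rem=12, quantum used, demote→Q1. Q0=[P2,P3] Q1=[P1] Q2=[]
t=2-4: P2@Q0 runs 2, rem=6, quantum used, demote→Q1. Q0=[P3] Q1=[P1,P2] Q2=[]
t=4-6: P3@Q0 runs 2, rem=10, quantum used, demote→Q1. Q0=[] Q1=[P1,P2,P3] Q2=[]
t=6-9: P1@Q1 runs 3, rem=9, I/O yield, promote→Q0. Q0=[P1] Q1=[P2,P3] Q2=[]
t=9-11: P1@Q0 runs 2, rem=7, quantum used, demote→Q1. Q0=[] Q1=[P2,P3,P1] Q2=[]
t=11-17: P2@Q1 runs 6, rem=0, completes. Q0=[] Q1=[P3,P1] Q2=[]
t=17-23: P3@Q1 runs 6, rem=4, quantum used, demote→Q2. Q0=[] Q1=[P1] Q2=[P3]
t=23-26: P1@Q1 runs 3, rem=4, I/O yield, promote→Q0. Q0=[P1] Q1=[] Q2=[P3]
t=26-28: P1@Q0 runs 2, rem=2, quantum used, demote→Q1. Q0=[] Q1=[P1] Q2=[P3]
t=28-30: P1@Q1 runs 2, rem=0, completes. Q0=[] Q1=[] Q2=[P3]
t=30-34: P3@Q2 runs 4, rem=0, completes. Q0=[] Q1=[] Q2=[]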